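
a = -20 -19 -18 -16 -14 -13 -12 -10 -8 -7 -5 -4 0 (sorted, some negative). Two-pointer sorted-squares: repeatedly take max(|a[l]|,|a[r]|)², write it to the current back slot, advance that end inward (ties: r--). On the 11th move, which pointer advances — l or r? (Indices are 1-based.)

l

[1,13] |-20|>|0| out[13]=400 → l++
[2,13] |-19|>|0| out[12]=361 → l++
[3,13] |-18|>|0| out[11]=324 → l++
[4,13] |-16|>|0| out[10]=256 → l++
[5,13] |-14|>|0| out[9]=196 → l++
[6,13] |-13|>|0| out[8]=169 → l++
[7,13] |-12|>|0| out[7]=144 → l++
[8,13] |-10|>|0| out[6]=100 → l++
[9,13] |-8|>|0| out[5]=64 → l++
[10,13] |-7|>|0| out[4]=49 → l++
[11,13] |-5|>|0| out[3]=25 → l++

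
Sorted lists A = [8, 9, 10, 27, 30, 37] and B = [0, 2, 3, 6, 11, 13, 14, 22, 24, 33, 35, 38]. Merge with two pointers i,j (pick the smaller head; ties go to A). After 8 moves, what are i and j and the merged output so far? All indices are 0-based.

[i=0,j=0] A[i]=8>B[j]=0 take 0 → j++
[i=0,j=1] A[i]=8>B[j]=2 take 2 → j++
[i=0,j=2] A[i]=8>B[j]=3 take 3 → j++
[i=0,j=3] A[i]=8>B[j]=6 take 6 → j++
[i=0,j=4] A[i]=8<=B[j]=11 take 8 → i++
[i=1,j=4] A[i]=9<=B[j]=11 take 9 → i++
[i=2,j=4] A[i]=10<=B[j]=11 take 10 → i++
[i=3,j=4] A[i]=27>B[j]=11 take 11 → j++

i=3, j=5, merged so far=[0, 2, 3, 6, 8, 9, 10, 11]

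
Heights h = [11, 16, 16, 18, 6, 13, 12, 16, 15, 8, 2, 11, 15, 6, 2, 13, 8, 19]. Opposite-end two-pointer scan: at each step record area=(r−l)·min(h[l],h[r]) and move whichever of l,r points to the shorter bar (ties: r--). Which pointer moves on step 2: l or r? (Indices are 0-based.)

[0,17] min(11,19)*17=187 best=187 * → l++
[1,17] min(16,19)*16=256 best=256 * → l++

l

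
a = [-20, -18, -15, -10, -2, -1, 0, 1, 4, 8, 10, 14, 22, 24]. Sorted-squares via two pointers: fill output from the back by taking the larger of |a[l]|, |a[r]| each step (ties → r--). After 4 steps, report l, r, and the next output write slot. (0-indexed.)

[0,13] |-20|<=|24| out[13]=576 → r--
[0,12] |-20|<=|22| out[12]=484 → r--
[0,11] |-20|>|14| out[11]=400 → l++
[1,11] |-18|>|14| out[10]=324 → l++

l=2, r=11, next write slot=9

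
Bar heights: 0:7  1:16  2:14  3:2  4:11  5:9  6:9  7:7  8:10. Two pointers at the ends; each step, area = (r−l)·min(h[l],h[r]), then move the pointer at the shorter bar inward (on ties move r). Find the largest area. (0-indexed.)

max area = 70

[0,8] min(7,10)*8=56 best=56 * → l++
[1,8] min(16,10)*7=70 best=70 * → r--
[1,7] min(16,7)*6=42 best=70 → r--
[1,6] min(16,9)*5=45 best=70 → r--
[1,5] min(16,9)*4=36 best=70 → r--
[1,4] min(16,11)*3=33 best=70 → r--
[1,3] min(16,2)*2=4 best=70 → r--
[1,2] min(16,14)*1=14 best=70 → r--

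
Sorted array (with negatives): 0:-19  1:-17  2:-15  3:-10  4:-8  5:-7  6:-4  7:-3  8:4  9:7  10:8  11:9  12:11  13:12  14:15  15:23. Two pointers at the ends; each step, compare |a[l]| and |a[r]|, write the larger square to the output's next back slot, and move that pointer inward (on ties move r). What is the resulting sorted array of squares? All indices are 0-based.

l=0 r=15: |-19|<=|23| out[15]=529, r--
l=0 r=14: |-19|>|15| out[14]=361, l++
l=1 r=14: |-17|>|15| out[13]=289, l++
l=2 r=14: |-15|<=|15| out[12]=225, r--
l=2 r=13: |-15|>|12| out[11]=225, l++
l=3 r=13: |-10|<=|12| out[10]=144, r--
l=3 r=12: |-10|<=|11| out[9]=121, r--
l=3 r=11: |-10|>|9| out[8]=100, l++
l=4 r=11: |-8|<=|9| out[7]=81, r--
l=4 r=10: |-8|<=|8| out[6]=64, r--
l=4 r=9: |-8|>|7| out[5]=64, l++
l=5 r=9: |-7|<=|7| out[4]=49, r--
l=5 r=8: |-7|>|4| out[3]=49, l++
l=6 r=8: |-4|<=|4| out[2]=16, r--
l=6 r=7: |-4|>|-3| out[1]=16, l++
l=7 r=7: |-3|<=|-3| out[0]=9, r--

[9, 16, 16, 49, 49, 64, 64, 81, 100, 121, 144, 225, 225, 289, 361, 529]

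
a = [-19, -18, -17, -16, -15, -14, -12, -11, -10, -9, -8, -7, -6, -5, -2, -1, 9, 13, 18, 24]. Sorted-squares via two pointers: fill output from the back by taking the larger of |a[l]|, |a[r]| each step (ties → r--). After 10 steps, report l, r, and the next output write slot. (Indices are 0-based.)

l=7, r=16, next write slot=9

l=0 r=19: |-19|<=|24| out[19]=576, r--
l=0 r=18: |-19|>|18| out[18]=361, l++
l=1 r=18: |-18|<=|18| out[17]=324, r--
l=1 r=17: |-18|>|13| out[16]=324, l++
l=2 r=17: |-17|>|13| out[15]=289, l++
l=3 r=17: |-16|>|13| out[14]=256, l++
l=4 r=17: |-15|>|13| out[13]=225, l++
l=5 r=17: |-14|>|13| out[12]=196, l++
l=6 r=17: |-12|<=|13| out[11]=169, r--
l=6 r=16: |-12|>|9| out[10]=144, l++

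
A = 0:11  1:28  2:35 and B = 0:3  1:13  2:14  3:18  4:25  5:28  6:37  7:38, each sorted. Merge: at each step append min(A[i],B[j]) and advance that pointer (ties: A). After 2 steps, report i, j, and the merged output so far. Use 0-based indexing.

i=0 j=0: A[i]=11>B[j]=3 take 3, j++
i=0 j=1: A[i]=11<=B[j]=13 take 11, i++

i=1, j=1, merged so far=[3, 11]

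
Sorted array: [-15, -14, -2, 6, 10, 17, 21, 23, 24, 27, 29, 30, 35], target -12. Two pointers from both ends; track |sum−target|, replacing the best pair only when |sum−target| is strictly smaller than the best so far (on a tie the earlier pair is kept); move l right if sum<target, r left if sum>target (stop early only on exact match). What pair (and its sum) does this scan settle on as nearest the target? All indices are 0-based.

[0,12] -15+35=20 d=32 * → r--
[0,11] -15+30=15 d=27 * → r--
[0,10] -15+29=14 d=26 * → r--
[0,9] -15+27=12 d=24 * → r--
[0,8] -15+24=9 d=21 * → r--
[0,7] -15+23=8 d=20 * → r--
[0,6] -15+21=6 d=18 * → r--
[0,5] -15+17=2 d=14 * → r--
[0,4] -15+10=-5 d=7 * → r--
[0,3] -15+6=-9 d=3 * → r--
[0,2] -15+-2=-17 d=5 → l++
[1,2] -14+-2=-16 d=4 → l++

pair (-15, 6) with sum -9 (|Δ|=3)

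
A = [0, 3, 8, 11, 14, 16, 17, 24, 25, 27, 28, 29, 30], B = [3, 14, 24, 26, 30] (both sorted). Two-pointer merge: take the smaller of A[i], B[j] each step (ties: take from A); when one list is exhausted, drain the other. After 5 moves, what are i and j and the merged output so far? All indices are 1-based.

i=1 j=1: A[i]=0<=B[j]=3 take 0, i++
i=2 j=1: A[i]=3<=B[j]=3 take 3, i++
i=3 j=1: A[i]=8>B[j]=3 take 3, j++
i=3 j=2: A[i]=8<=B[j]=14 take 8, i++
i=4 j=2: A[i]=11<=B[j]=14 take 11, i++

i=5, j=2, merged so far=[0, 3, 3, 8, 11]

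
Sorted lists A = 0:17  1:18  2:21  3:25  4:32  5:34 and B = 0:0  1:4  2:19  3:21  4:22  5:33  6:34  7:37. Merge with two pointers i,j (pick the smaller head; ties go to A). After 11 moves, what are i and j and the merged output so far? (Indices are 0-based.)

i=5, j=6, merged so far=[0, 4, 17, 18, 19, 21, 21, 22, 25, 32, 33]

i=0 j=0: A[i]=17>B[j]=0 take 0, j++
i=0 j=1: A[i]=17>B[j]=4 take 4, j++
i=0 j=2: A[i]=17<=B[j]=19 take 17, i++
i=1 j=2: A[i]=18<=B[j]=19 take 18, i++
i=2 j=2: A[i]=21>B[j]=19 take 19, j++
i=2 j=3: A[i]=21<=B[j]=21 take 21, i++
i=3 j=3: A[i]=25>B[j]=21 take 21, j++
i=3 j=4: A[i]=25>B[j]=22 take 22, j++
i=3 j=5: A[i]=25<=B[j]=33 take 25, i++
i=4 j=5: A[i]=32<=B[j]=33 take 32, i++
i=5 j=5: A[i]=34>B[j]=33 take 33, j++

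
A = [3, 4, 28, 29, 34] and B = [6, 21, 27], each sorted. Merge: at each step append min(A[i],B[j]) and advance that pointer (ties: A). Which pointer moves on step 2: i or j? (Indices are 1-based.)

i

[i=1,j=1] A[i]=3<=B[j]=6 take 3 → i++
[i=2,j=1] A[i]=4<=B[j]=6 take 4 → i++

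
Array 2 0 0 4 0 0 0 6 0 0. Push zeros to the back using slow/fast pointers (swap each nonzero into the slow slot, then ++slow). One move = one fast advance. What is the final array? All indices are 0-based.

[2, 4, 6, 0, 0, 0, 0, 0, 0, 0]

slow=0 fast=0: a[fast]=2≠0 swap→a[0]=2, slow++,fast++
slow=1 fast=1: a[fast]=0, fast++
slow=1 fast=2: a[fast]=0, fast++
slow=1 fast=3: a[fast]=4≠0 swap→a[1]=4, slow++,fast++
slow=2 fast=4: a[fast]=0, fast++
slow=2 fast=5: a[fast]=0, fast++
slow=2 fast=6: a[fast]=0, fast++
slow=2 fast=7: a[fast]=6≠0 swap→a[2]=6, slow++,fast++
slow=3 fast=8: a[fast]=0, fast++
slow=3 fast=9: a[fast]=0, fast++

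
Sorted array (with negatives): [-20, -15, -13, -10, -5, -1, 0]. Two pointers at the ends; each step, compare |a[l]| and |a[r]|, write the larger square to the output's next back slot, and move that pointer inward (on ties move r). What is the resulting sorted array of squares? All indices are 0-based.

l=0 r=6: |-20|>|0| out[6]=400, l++
l=1 r=6: |-15|>|0| out[5]=225, l++
l=2 r=6: |-13|>|0| out[4]=169, l++
l=3 r=6: |-10|>|0| out[3]=100, l++
l=4 r=6: |-5|>|0| out[2]=25, l++
l=5 r=6: |-1|>|0| out[1]=1, l++
l=6 r=6: |0|<=|0| out[0]=0, r--

[0, 1, 25, 100, 169, 225, 400]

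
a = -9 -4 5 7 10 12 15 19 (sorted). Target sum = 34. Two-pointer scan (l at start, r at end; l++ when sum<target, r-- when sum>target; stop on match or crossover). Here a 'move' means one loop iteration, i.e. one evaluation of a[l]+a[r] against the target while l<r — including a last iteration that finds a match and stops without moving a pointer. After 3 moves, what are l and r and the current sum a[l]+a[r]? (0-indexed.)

l=3, r=7, sum=26

l=0 r=7: -9+19=10 <34, l++
l=1 r=7: -4+19=15 <34, l++
l=2 r=7: 5+19=24 <34, l++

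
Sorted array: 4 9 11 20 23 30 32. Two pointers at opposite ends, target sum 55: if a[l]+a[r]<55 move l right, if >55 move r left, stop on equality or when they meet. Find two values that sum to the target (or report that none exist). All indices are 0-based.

(23, 32)

l=0 r=6: 4+32=36 <55, l++
l=1 r=6: 9+32=41 <55, l++
l=2 r=6: 11+32=43 <55, l++
l=3 r=6: 20+32=52 <55, l++
l=4 r=6: 23+32=55, found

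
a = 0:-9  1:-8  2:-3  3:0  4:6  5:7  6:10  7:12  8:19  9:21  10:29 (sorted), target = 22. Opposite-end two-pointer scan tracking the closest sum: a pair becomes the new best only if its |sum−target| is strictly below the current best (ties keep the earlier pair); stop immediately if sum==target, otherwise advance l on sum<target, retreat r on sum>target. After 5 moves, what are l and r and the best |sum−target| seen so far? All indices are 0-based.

[0,10] -9+29=20 d=2 * → l++
[1,10] -8+29=21 d=1 * → l++
[2,10] -3+29=26 d=4 → r--
[2,9] -3+21=18 d=4 → l++
[3,9] 0+21=21 d=1 → l++

l=4, r=9, best |Δ|=1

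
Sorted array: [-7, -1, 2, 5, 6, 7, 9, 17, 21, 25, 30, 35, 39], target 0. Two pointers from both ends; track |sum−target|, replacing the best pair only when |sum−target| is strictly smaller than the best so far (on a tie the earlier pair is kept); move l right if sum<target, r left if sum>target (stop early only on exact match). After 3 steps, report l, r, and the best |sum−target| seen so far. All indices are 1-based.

[1,13] -7+39=32 d=32 * → r--
[1,12] -7+35=28 d=28 * → r--
[1,11] -7+30=23 d=23 * → r--

l=1, r=10, best |Δ|=23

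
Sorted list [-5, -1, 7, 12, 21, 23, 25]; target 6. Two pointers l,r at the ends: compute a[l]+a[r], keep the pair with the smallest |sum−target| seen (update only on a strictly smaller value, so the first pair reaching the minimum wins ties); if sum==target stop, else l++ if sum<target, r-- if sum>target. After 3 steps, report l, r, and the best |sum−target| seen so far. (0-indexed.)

l=0 r=6: -5+25=20 d=14 *, r--
l=0 r=5: -5+23=18 d=12 *, r--
l=0 r=4: -5+21=16 d=10 *, r--

l=0, r=3, best |Δ|=10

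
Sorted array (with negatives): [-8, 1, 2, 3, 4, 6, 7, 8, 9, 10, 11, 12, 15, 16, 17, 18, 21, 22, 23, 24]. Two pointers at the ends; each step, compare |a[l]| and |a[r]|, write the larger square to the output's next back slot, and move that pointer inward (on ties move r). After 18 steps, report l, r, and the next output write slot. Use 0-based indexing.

l=0 r=19: |-8|<=|24| out[19]=576, r--
l=0 r=18: |-8|<=|23| out[18]=529, r--
l=0 r=17: |-8|<=|22| out[17]=484, r--
l=0 r=16: |-8|<=|21| out[16]=441, r--
l=0 r=15: |-8|<=|18| out[15]=324, r--
l=0 r=14: |-8|<=|17| out[14]=289, r--
l=0 r=13: |-8|<=|16| out[13]=256, r--
l=0 r=12: |-8|<=|15| out[12]=225, r--
l=0 r=11: |-8|<=|12| out[11]=144, r--
l=0 r=10: |-8|<=|11| out[10]=121, r--
l=0 r=9: |-8|<=|10| out[9]=100, r--
l=0 r=8: |-8|<=|9| out[8]=81, r--
l=0 r=7: |-8|<=|8| out[7]=64, r--
l=0 r=6: |-8|>|7| out[6]=64, l++
l=1 r=6: |1|<=|7| out[5]=49, r--
l=1 r=5: |1|<=|6| out[4]=36, r--
l=1 r=4: |1|<=|4| out[3]=16, r--
l=1 r=3: |1|<=|3| out[2]=9, r--

l=1, r=2, next write slot=1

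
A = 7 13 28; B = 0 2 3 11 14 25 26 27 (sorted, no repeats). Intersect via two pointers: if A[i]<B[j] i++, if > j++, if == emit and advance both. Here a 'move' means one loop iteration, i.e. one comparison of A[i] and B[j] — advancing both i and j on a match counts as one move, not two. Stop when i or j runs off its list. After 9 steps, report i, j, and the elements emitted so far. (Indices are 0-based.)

i=2, j=7, emitted=[]

[i=0,j=0] 7>0 → j++
[i=0,j=1] 7>2 → j++
[i=0,j=2] 7>3 → j++
[i=0,j=3] 7<11 → i++
[i=1,j=3] 13>11 → j++
[i=1,j=4] 13<14 → i++
[i=2,j=4] 28>14 → j++
[i=2,j=5] 28>25 → j++
[i=2,j=6] 28>26 → j++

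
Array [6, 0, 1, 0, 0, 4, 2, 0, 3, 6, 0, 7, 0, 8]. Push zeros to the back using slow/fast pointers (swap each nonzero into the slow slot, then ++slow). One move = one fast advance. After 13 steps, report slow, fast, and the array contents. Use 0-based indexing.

slow=7, fast=13, a=[6, 1, 4, 2, 3, 6, 7, 0, 0, 0, 0, 0, 0, 8]

(s=0,f=0) a[fast]=6≠0 swap→a[0]=6 → slow++,fast++
(s=1,f=1) a[fast]=0 → fast++
(s=1,f=2) a[fast]=1≠0 swap→a[1]=1 → slow++,fast++
(s=2,f=3) a[fast]=0 → fast++
(s=2,f=4) a[fast]=0 → fast++
(s=2,f=5) a[fast]=4≠0 swap→a[2]=4 → slow++,fast++
(s=3,f=6) a[fast]=2≠0 swap→a[3]=2 → slow++,fast++
(s=4,f=7) a[fast]=0 → fast++
(s=4,f=8) a[fast]=3≠0 swap→a[4]=3 → slow++,fast++
(s=5,f=9) a[fast]=6≠0 swap→a[5]=6 → slow++,fast++
(s=6,f=10) a[fast]=0 → fast++
(s=6,f=11) a[fast]=7≠0 swap→a[6]=7 → slow++,fast++
(s=7,f=12) a[fast]=0 → fast++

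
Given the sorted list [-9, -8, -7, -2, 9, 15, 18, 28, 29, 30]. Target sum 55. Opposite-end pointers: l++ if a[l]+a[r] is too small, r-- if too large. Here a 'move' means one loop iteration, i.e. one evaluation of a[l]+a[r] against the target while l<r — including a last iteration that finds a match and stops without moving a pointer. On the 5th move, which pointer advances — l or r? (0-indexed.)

[0,9] -9+30=21 <55 → l++
[1,9] -8+30=22 <55 → l++
[2,9] -7+30=23 <55 → l++
[3,9] -2+30=28 <55 → l++
[4,9] 9+30=39 <55 → l++

l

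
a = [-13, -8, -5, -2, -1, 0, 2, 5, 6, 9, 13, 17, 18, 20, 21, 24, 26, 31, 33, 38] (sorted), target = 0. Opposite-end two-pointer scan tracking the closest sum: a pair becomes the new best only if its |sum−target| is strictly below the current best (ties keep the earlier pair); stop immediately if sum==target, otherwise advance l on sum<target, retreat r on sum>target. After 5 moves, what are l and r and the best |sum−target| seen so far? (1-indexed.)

l=1, r=15, best |Δ|=11

[1,20] -13+38=25 d=25 * → r--
[1,19] -13+33=20 d=20 * → r--
[1,18] -13+31=18 d=18 * → r--
[1,17] -13+26=13 d=13 * → r--
[1,16] -13+24=11 d=11 * → r--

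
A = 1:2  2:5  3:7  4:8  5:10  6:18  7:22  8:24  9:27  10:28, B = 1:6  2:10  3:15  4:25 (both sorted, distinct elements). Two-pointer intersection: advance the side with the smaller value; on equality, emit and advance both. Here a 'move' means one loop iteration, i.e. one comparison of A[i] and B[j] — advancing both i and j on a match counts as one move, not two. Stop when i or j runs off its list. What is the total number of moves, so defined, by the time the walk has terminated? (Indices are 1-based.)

[i=1,j=1] 2<6 → i++
[i=2,j=1] 5<6 → i++
[i=3,j=1] 7>6 → j++
[i=3,j=2] 7<10 → i++
[i=4,j=2] 8<10 → i++
[i=5,j=2] 10==10 emit → i++,j++
[i=6,j=3] 18>15 → j++
[i=6,j=4] 18<25 → i++
[i=7,j=4] 22<25 → i++
[i=8,j=4] 24<25 → i++
[i=9,j=4] 27>25 → j++

11 moves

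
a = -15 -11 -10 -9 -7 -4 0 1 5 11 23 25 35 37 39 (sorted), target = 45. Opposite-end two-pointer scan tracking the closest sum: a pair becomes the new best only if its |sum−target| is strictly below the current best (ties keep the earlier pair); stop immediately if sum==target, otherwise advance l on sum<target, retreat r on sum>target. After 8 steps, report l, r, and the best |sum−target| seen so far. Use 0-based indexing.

[0,14] -15+39=24 d=21 * → l++
[1,14] -11+39=28 d=17 * → l++
[2,14] -10+39=29 d=16 * → l++
[3,14] -9+39=30 d=15 * → l++
[4,14] -7+39=32 d=13 * → l++
[5,14] -4+39=35 d=10 * → l++
[6,14] 0+39=39 d=6 * → l++
[7,14] 1+39=40 d=5 * → l++

l=8, r=14, best |Δ|=5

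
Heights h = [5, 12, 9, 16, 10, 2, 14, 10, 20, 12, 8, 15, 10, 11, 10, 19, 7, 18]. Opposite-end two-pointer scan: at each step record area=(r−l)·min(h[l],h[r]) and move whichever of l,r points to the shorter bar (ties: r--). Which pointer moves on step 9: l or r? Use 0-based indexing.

r

l=0 r=17: min(5,18)*17=85 best=85 *, l++
l=1 r=17: min(12,18)*16=192 best=192 *, l++
l=2 r=17: min(9,18)*15=135 best=192, l++
l=3 r=17: min(16,18)*14=224 best=224 *, l++
l=4 r=17: min(10,18)*13=130 best=224, l++
l=5 r=17: min(2,18)*12=24 best=224, l++
l=6 r=17: min(14,18)*11=154 best=224, l++
l=7 r=17: min(10,18)*10=100 best=224, l++
l=8 r=17: min(20,18)*9=162 best=224, r--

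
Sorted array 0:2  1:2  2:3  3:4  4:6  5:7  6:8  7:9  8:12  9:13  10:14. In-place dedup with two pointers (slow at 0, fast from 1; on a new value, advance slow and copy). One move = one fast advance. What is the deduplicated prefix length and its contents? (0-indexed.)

(s=0,f=1) a[fast]=2=a[slow] dup → fast++
(s=0,f=2) a[fast]=3≠a[slow]=2 write a[1]=3 → slow++,fast++
(s=1,f=3) a[fast]=4≠a[slow]=3 write a[2]=4 → slow++,fast++
(s=2,f=4) a[fast]=6≠a[slow]=4 write a[3]=6 → slow++,fast++
(s=3,f=5) a[fast]=7≠a[slow]=6 write a[4]=7 → slow++,fast++
(s=4,f=6) a[fast]=8≠a[slow]=7 write a[5]=8 → slow++,fast++
(s=5,f=7) a[fast]=9≠a[slow]=8 write a[6]=9 → slow++,fast++
(s=6,f=8) a[fast]=12≠a[slow]=9 write a[7]=12 → slow++,fast++
(s=7,f=9) a[fast]=13≠a[slow]=12 write a[8]=13 → slow++,fast++
(s=8,f=10) a[fast]=14≠a[slow]=13 write a[9]=14 → slow++,fast++

length 10; prefix = [2, 3, 4, 6, 7, 8, 9, 12, 13, 14]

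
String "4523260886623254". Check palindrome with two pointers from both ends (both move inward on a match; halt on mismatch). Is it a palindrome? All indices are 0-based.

l=0 r=15: '4'=='4', l++,r--
l=1 r=14: '5'=='5', l++,r--
l=2 r=13: '2'=='2', l++,r--
l=3 r=12: '3'=='3', l++,r--
l=4 r=11: '2'=='2', l++,r--
l=5 r=10: '6'=='6', l++,r--
l=6 r=9: '0'!='6', stop

not a palindrome (mismatch at 6,9)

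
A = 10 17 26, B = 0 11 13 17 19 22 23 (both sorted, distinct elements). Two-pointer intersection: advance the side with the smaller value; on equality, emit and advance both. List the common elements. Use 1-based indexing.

i=1 j=1: 10>0, j++
i=1 j=2: 10<11, i++
i=2 j=2: 17>11, j++
i=2 j=3: 17>13, j++
i=2 j=4: 17==17 emit, i++,j++
i=3 j=5: 26>19, j++
i=3 j=6: 26>22, j++
i=3 j=7: 26>23, j++

intersection = [17]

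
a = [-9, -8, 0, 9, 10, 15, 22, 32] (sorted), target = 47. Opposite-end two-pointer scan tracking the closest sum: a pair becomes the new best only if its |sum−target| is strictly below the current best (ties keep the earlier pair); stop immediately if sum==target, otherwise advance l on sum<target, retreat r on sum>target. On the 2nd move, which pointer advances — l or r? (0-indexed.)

[0,7] -9+32=23 d=24 * → l++
[1,7] -8+32=24 d=23 * → l++

l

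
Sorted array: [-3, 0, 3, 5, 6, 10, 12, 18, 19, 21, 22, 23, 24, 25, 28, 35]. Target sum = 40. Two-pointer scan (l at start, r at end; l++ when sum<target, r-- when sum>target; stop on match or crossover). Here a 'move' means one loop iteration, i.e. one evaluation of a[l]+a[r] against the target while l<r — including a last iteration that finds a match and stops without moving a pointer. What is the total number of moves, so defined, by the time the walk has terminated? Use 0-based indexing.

4 moves

[0,15] -3+35=32 <40 → l++
[1,15] 0+35=35 <40 → l++
[2,15] 3+35=38 <40 → l++
[3,15] 5+35=40 → found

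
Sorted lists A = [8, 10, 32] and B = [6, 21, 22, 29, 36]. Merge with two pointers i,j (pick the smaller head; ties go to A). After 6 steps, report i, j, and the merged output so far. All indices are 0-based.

i=2, j=4, merged so far=[6, 8, 10, 21, 22, 29]

i=0 j=0: A[i]=8>B[j]=6 take 6, j++
i=0 j=1: A[i]=8<=B[j]=21 take 8, i++
i=1 j=1: A[i]=10<=B[j]=21 take 10, i++
i=2 j=1: A[i]=32>B[j]=21 take 21, j++
i=2 j=2: A[i]=32>B[j]=22 take 22, j++
i=2 j=3: A[i]=32>B[j]=29 take 29, j++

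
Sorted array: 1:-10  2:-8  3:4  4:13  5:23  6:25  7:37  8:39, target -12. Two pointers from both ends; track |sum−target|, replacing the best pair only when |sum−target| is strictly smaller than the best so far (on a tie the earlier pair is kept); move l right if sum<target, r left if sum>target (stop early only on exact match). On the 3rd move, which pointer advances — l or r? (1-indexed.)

r

[1,8] -10+39=29 d=41 * → r--
[1,7] -10+37=27 d=39 * → r--
[1,6] -10+25=15 d=27 * → r--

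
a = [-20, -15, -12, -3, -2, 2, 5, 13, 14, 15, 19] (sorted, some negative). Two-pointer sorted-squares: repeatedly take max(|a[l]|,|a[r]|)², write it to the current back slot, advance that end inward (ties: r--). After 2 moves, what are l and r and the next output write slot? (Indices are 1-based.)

l=2, r=10, next write slot=9

l=1 r=11: |-20|>|19| out[11]=400, l++
l=2 r=11: |-15|<=|19| out[10]=361, r--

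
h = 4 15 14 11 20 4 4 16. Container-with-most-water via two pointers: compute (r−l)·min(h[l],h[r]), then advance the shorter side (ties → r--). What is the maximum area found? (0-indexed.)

max area = 90

l=0 r=7: min(4,16)*7=28 best=28 *, l++
l=1 r=7: min(15,16)*6=90 best=90 *, l++
l=2 r=7: min(14,16)*5=70 best=90, l++
l=3 r=7: min(11,16)*4=44 best=90, l++
l=4 r=7: min(20,16)*3=48 best=90, r--
l=4 r=6: min(20,4)*2=8 best=90, r--
l=4 r=5: min(20,4)*1=4 best=90, r--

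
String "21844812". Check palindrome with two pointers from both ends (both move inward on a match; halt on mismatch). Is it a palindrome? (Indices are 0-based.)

palindrome

l=0 r=7: '2'=='2', l++,r--
l=1 r=6: '1'=='1', l++,r--
l=2 r=5: '8'=='8', l++,r--
l=3 r=4: '4'=='4', l++,r--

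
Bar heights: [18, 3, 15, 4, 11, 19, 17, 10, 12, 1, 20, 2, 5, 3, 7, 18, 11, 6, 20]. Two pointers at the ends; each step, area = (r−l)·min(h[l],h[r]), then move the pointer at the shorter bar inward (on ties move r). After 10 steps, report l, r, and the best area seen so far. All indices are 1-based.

l=11, r=19, best area=324

[1,19] min(18,20)*18=324 best=324 * → l++
[2,19] min(3,20)*17=51 best=324 → l++
[3,19] min(15,20)*16=240 best=324 → l++
[4,19] min(4,20)*15=60 best=324 → l++
[5,19] min(11,20)*14=154 best=324 → l++
[6,19] min(19,20)*13=247 best=324 → l++
[7,19] min(17,20)*12=204 best=324 → l++
[8,19] min(10,20)*11=110 best=324 → l++
[9,19] min(12,20)*10=120 best=324 → l++
[10,19] min(1,20)*9=9 best=324 → l++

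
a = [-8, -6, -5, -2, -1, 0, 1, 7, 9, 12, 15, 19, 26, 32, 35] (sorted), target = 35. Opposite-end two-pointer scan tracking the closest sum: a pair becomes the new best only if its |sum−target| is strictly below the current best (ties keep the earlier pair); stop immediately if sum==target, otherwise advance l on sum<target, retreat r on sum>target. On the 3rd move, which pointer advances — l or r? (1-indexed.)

l

[1,15] -8+35=27 d=8 * → l++
[2,15] -6+35=29 d=6 * → l++
[3,15] -5+35=30 d=5 * → l++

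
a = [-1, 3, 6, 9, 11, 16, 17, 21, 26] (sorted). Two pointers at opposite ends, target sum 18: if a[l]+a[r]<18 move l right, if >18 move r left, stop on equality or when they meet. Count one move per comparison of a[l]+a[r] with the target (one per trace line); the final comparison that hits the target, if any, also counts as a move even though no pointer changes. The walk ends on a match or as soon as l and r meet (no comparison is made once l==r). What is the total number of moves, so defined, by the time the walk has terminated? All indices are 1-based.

l=1 r=9: -1+26=25 >18, r--
l=1 r=8: -1+21=20 >18, r--
l=1 r=7: -1+17=16 <18, l++
l=2 r=7: 3+17=20 >18, r--
l=2 r=6: 3+16=19 >18, r--
l=2 r=5: 3+11=14 <18, l++
l=3 r=5: 6+11=17 <18, l++
l=4 r=5: 9+11=20 >18, r--

8 moves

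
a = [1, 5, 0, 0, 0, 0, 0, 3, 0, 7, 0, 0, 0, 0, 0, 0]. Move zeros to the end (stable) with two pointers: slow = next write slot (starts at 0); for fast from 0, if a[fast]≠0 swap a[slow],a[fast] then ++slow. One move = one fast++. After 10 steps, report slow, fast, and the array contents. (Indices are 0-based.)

slow=4, fast=10, a=[1, 5, 3, 7, 0, 0, 0, 0, 0, 0, 0, 0, 0, 0, 0, 0]

(s=0,f=0) a[fast]=1≠0 swap→a[0]=1 → slow++,fast++
(s=1,f=1) a[fast]=5≠0 swap→a[1]=5 → slow++,fast++
(s=2,f=2) a[fast]=0 → fast++
(s=2,f=3) a[fast]=0 → fast++
(s=2,f=4) a[fast]=0 → fast++
(s=2,f=5) a[fast]=0 → fast++
(s=2,f=6) a[fast]=0 → fast++
(s=2,f=7) a[fast]=3≠0 swap→a[2]=3 → slow++,fast++
(s=3,f=8) a[fast]=0 → fast++
(s=3,f=9) a[fast]=7≠0 swap→a[3]=7 → slow++,fast++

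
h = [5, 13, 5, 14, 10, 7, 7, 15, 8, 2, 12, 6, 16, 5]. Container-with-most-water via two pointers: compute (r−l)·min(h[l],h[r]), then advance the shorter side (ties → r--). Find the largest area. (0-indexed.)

max area = 143

l=0 r=13: min(5,5)*13=65 best=65 *, r--
l=0 r=12: min(5,16)*12=60 best=65, l++
l=1 r=12: min(13,16)*11=143 best=143 *, l++
l=2 r=12: min(5,16)*10=50 best=143, l++
l=3 r=12: min(14,16)*9=126 best=143, l++
l=4 r=12: min(10,16)*8=80 best=143, l++
l=5 r=12: min(7,16)*7=49 best=143, l++
l=6 r=12: min(7,16)*6=42 best=143, l++
l=7 r=12: min(15,16)*5=75 best=143, l++
l=8 r=12: min(8,16)*4=32 best=143, l++
l=9 r=12: min(2,16)*3=6 best=143, l++
l=10 r=12: min(12,16)*2=24 best=143, l++
l=11 r=12: min(6,16)*1=6 best=143, l++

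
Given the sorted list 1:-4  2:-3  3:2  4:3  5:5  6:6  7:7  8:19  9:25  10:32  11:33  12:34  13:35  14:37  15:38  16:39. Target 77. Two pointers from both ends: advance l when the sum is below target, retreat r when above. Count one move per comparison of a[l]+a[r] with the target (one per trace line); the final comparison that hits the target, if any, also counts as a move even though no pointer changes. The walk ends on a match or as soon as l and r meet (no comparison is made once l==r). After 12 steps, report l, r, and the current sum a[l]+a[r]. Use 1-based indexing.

l=13, r=16, sum=74

[1,16] -4+39=35 <77 → l++
[2,16] -3+39=36 <77 → l++
[3,16] 2+39=41 <77 → l++
[4,16] 3+39=42 <77 → l++
[5,16] 5+39=44 <77 → l++
[6,16] 6+39=45 <77 → l++
[7,16] 7+39=46 <77 → l++
[8,16] 19+39=58 <77 → l++
[9,16] 25+39=64 <77 → l++
[10,16] 32+39=71 <77 → l++
[11,16] 33+39=72 <77 → l++
[12,16] 34+39=73 <77 → l++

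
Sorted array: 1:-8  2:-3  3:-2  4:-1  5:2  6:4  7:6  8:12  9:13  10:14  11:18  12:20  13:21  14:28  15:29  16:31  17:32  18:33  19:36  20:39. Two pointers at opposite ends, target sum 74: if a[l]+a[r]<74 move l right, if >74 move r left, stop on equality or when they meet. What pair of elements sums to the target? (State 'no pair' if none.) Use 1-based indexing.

no pair

l=1 r=20: -8+39=31 <74, l++
l=2 r=20: -3+39=36 <74, l++
l=3 r=20: -2+39=37 <74, l++
l=4 r=20: -1+39=38 <74, l++
l=5 r=20: 2+39=41 <74, l++
l=6 r=20: 4+39=43 <74, l++
l=7 r=20: 6+39=45 <74, l++
l=8 r=20: 12+39=51 <74, l++
l=9 r=20: 13+39=52 <74, l++
l=10 r=20: 14+39=53 <74, l++
l=11 r=20: 18+39=57 <74, l++
l=12 r=20: 20+39=59 <74, l++
l=13 r=20: 21+39=60 <74, l++
l=14 r=20: 28+39=67 <74, l++
l=15 r=20: 29+39=68 <74, l++
l=16 r=20: 31+39=70 <74, l++
l=17 r=20: 32+39=71 <74, l++
l=18 r=20: 33+39=72 <74, l++
l=19 r=20: 36+39=75 >74, r--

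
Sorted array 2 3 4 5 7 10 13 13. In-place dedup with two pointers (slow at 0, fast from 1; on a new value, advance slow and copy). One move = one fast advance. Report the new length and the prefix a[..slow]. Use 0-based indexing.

slow=0 fast=1: a[fast]=3≠a[slow]=2 write a[1]=3, slow++,fast++
slow=1 fast=2: a[fast]=4≠a[slow]=3 write a[2]=4, slow++,fast++
slow=2 fast=3: a[fast]=5≠a[slow]=4 write a[3]=5, slow++,fast++
slow=3 fast=4: a[fast]=7≠a[slow]=5 write a[4]=7, slow++,fast++
slow=4 fast=5: a[fast]=10≠a[slow]=7 write a[5]=10, slow++,fast++
slow=5 fast=6: a[fast]=13≠a[slow]=10 write a[6]=13, slow++,fast++
slow=6 fast=7: a[fast]=13=a[slow] dup, fast++

length 7; prefix = [2, 3, 4, 5, 7, 10, 13]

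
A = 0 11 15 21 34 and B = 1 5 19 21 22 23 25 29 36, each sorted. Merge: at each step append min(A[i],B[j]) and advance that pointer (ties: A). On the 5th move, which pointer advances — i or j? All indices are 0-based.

i=0 j=0: A[i]=0<=B[j]=1 take 0, i++
i=1 j=0: A[i]=11>B[j]=1 take 1, j++
i=1 j=1: A[i]=11>B[j]=5 take 5, j++
i=1 j=2: A[i]=11<=B[j]=19 take 11, i++
i=2 j=2: A[i]=15<=B[j]=19 take 15, i++

i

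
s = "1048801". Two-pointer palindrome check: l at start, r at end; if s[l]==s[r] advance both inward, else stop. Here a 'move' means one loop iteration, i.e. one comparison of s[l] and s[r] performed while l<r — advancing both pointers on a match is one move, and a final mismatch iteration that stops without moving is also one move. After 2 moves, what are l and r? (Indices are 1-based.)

[1,7] '1'=='1' → l++,r--
[2,6] '0'=='0' → l++,r--

l=3, r=5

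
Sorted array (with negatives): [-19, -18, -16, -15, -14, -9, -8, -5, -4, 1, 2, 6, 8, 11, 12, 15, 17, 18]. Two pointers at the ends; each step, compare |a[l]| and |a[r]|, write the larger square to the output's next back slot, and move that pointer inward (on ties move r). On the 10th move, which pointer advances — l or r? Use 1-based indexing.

[1,18] |-19|>|18| out[18]=361 → l++
[2,18] |-18|<=|18| out[17]=324 → r--
[2,17] |-18|>|17| out[16]=324 → l++
[3,17] |-16|<=|17| out[15]=289 → r--
[3,16] |-16|>|15| out[14]=256 → l++
[4,16] |-15|<=|15| out[13]=225 → r--
[4,15] |-15|>|12| out[12]=225 → l++
[5,15] |-14|>|12| out[11]=196 → l++
[6,15] |-9|<=|12| out[10]=144 → r--
[6,14] |-9|<=|11| out[9]=121 → r--

r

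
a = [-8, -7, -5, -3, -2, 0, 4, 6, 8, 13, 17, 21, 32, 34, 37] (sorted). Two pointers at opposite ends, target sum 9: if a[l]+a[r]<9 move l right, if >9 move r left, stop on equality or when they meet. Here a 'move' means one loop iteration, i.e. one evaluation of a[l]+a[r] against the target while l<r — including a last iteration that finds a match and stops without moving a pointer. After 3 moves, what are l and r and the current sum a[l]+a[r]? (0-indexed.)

l=0, r=11, sum=13

[0,14] -8+37=29 >9 → r--
[0,13] -8+34=26 >9 → r--
[0,12] -8+32=24 >9 → r--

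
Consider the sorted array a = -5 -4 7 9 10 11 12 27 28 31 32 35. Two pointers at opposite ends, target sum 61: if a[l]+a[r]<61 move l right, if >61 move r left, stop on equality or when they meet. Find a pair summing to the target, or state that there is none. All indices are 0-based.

no pair

l=0 r=11: -5+35=30 <61, l++
l=1 r=11: -4+35=31 <61, l++
l=2 r=11: 7+35=42 <61, l++
l=3 r=11: 9+35=44 <61, l++
l=4 r=11: 10+35=45 <61, l++
l=5 r=11: 11+35=46 <61, l++
l=6 r=11: 12+35=47 <61, l++
l=7 r=11: 27+35=62 >61, r--
l=7 r=10: 27+32=59 <61, l++
l=8 r=10: 28+32=60 <61, l++
l=9 r=10: 31+32=63 >61, r--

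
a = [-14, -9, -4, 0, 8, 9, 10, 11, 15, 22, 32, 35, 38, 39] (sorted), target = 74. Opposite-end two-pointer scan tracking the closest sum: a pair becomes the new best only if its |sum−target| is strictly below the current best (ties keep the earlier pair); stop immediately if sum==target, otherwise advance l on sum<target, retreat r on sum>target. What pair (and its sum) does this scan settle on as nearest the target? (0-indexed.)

l=0 r=13: -14+39=25 d=49 *, l++
l=1 r=13: -9+39=30 d=44 *, l++
l=2 r=13: -4+39=35 d=39 *, l++
l=3 r=13: 0+39=39 d=35 *, l++
l=4 r=13: 8+39=47 d=27 *, l++
l=5 r=13: 9+39=48 d=26 *, l++
l=6 r=13: 10+39=49 d=25 *, l++
l=7 r=13: 11+39=50 d=24 *, l++
l=8 r=13: 15+39=54 d=20 *, l++
l=9 r=13: 22+39=61 d=13 *, l++
l=10 r=13: 32+39=71 d=3 *, l++
l=11 r=13: 35+39=74 d=0 *, stop

pair (35, 39) with sum 74 (|Δ|=0)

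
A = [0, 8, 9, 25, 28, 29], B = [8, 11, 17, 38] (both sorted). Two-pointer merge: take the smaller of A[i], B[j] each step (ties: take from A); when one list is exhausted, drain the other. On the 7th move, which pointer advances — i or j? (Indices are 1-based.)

i

[i=1,j=1] A[i]=0<=B[j]=8 take 0 → i++
[i=2,j=1] A[i]=8<=B[j]=8 take 8 → i++
[i=3,j=1] A[i]=9>B[j]=8 take 8 → j++
[i=3,j=2] A[i]=9<=B[j]=11 take 9 → i++
[i=4,j=2] A[i]=25>B[j]=11 take 11 → j++
[i=4,j=3] A[i]=25>B[j]=17 take 17 → j++
[i=4,j=4] A[i]=25<=B[j]=38 take 25 → i++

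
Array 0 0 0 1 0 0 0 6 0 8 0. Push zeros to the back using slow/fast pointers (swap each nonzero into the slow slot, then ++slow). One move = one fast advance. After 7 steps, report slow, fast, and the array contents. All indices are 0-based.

slow=1, fast=7, a=[1, 0, 0, 0, 0, 0, 0, 6, 0, 8, 0]

(s=0,f=0) a[fast]=0 → fast++
(s=0,f=1) a[fast]=0 → fast++
(s=0,f=2) a[fast]=0 → fast++
(s=0,f=3) a[fast]=1≠0 swap→a[0]=1 → slow++,fast++
(s=1,f=4) a[fast]=0 → fast++
(s=1,f=5) a[fast]=0 → fast++
(s=1,f=6) a[fast]=0 → fast++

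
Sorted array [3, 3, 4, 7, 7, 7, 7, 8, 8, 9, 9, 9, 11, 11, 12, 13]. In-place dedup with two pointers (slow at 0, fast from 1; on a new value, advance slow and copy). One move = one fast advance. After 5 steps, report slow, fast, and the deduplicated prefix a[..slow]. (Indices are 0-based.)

(s=0,f=1) a[fast]=3=a[slow] dup → fast++
(s=0,f=2) a[fast]=4≠a[slow]=3 write a[1]=4 → slow++,fast++
(s=1,f=3) a[fast]=7≠a[slow]=4 write a[2]=7 → slow++,fast++
(s=2,f=4) a[fast]=7=a[slow] dup → fast++
(s=2,f=5) a[fast]=7=a[slow] dup → fast++

slow=2, fast=6, prefix=[3, 4, 7]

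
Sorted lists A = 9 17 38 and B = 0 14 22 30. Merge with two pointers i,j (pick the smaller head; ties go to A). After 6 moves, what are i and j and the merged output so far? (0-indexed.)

i=2, j=4, merged so far=[0, 9, 14, 17, 22, 30]

i=0 j=0: A[i]=9>B[j]=0 take 0, j++
i=0 j=1: A[i]=9<=B[j]=14 take 9, i++
i=1 j=1: A[i]=17>B[j]=14 take 14, j++
i=1 j=2: A[i]=17<=B[j]=22 take 17, i++
i=2 j=2: A[i]=38>B[j]=22 take 22, j++
i=2 j=3: A[i]=38>B[j]=30 take 30, j++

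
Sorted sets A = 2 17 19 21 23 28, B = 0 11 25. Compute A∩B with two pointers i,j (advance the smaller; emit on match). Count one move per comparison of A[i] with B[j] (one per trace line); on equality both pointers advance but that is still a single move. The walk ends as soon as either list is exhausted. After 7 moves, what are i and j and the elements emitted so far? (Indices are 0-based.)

i=5, j=2, emitted=[]

i=0 j=0: 2>0, j++
i=0 j=1: 2<11, i++
i=1 j=1: 17>11, j++
i=1 j=2: 17<25, i++
i=2 j=2: 19<25, i++
i=3 j=2: 21<25, i++
i=4 j=2: 23<25, i++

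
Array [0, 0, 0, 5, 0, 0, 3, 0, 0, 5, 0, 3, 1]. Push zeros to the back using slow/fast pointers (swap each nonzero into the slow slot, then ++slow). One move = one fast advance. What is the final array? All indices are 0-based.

[5, 3, 5, 3, 1, 0, 0, 0, 0, 0, 0, 0, 0]

slow=0 fast=0: a[fast]=0, fast++
slow=0 fast=1: a[fast]=0, fast++
slow=0 fast=2: a[fast]=0, fast++
slow=0 fast=3: a[fast]=5≠0 swap→a[0]=5, slow++,fast++
slow=1 fast=4: a[fast]=0, fast++
slow=1 fast=5: a[fast]=0, fast++
slow=1 fast=6: a[fast]=3≠0 swap→a[1]=3, slow++,fast++
slow=2 fast=7: a[fast]=0, fast++
slow=2 fast=8: a[fast]=0, fast++
slow=2 fast=9: a[fast]=5≠0 swap→a[2]=5, slow++,fast++
slow=3 fast=10: a[fast]=0, fast++
slow=3 fast=11: a[fast]=3≠0 swap→a[3]=3, slow++,fast++
slow=4 fast=12: a[fast]=1≠0 swap→a[4]=1, slow++,fast++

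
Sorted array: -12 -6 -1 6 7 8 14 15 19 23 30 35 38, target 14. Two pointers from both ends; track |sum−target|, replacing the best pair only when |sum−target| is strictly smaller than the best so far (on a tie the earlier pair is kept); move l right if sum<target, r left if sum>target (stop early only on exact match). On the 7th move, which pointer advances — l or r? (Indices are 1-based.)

r

l=1 r=13: -12+38=26 d=12 *, r--
l=1 r=12: -12+35=23 d=9 *, r--
l=1 r=11: -12+30=18 d=4 *, r--
l=1 r=10: -12+23=11 d=3 *, l++
l=2 r=10: -6+23=17 d=3, r--
l=2 r=9: -6+19=13 d=1 *, l++
l=3 r=9: -1+19=18 d=4, r--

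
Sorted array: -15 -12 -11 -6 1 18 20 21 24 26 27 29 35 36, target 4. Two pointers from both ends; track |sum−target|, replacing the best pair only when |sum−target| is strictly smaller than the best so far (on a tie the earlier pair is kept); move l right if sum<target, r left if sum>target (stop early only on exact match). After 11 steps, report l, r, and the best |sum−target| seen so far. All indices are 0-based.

l=2, r=4, best |Δ|=1

[0,13] -15+36=21 d=17 * → r--
[0,12] -15+35=20 d=16 * → r--
[0,11] -15+29=14 d=10 * → r--
[0,10] -15+27=12 d=8 * → r--
[0,9] -15+26=11 d=7 * → r--
[0,8] -15+24=9 d=5 * → r--
[0,7] -15+21=6 d=2 * → r--
[0,6] -15+20=5 d=1 * → r--
[0,5] -15+18=3 d=1 → l++
[1,5] -12+18=6 d=2 → r--
[1,4] -12+1=-11 d=15 → l++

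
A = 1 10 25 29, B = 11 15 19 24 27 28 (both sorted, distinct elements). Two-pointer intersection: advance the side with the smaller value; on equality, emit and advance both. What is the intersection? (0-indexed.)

i=0 j=0: 1<11, i++
i=1 j=0: 10<11, i++
i=2 j=0: 25>11, j++
i=2 j=1: 25>15, j++
i=2 j=2: 25>19, j++
i=2 j=3: 25>24, j++
i=2 j=4: 25<27, i++
i=3 j=4: 29>27, j++
i=3 j=5: 29>28, j++

intersection = []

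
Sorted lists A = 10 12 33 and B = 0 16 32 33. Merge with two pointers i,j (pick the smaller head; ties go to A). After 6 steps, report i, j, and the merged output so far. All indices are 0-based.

[i=0,j=0] A[i]=10>B[j]=0 take 0 → j++
[i=0,j=1] A[i]=10<=B[j]=16 take 10 → i++
[i=1,j=1] A[i]=12<=B[j]=16 take 12 → i++
[i=2,j=1] A[i]=33>B[j]=16 take 16 → j++
[i=2,j=2] A[i]=33>B[j]=32 take 32 → j++
[i=2,j=3] A[i]=33<=B[j]=33 take 33 → i++

i=3, j=3, merged so far=[0, 10, 12, 16, 32, 33]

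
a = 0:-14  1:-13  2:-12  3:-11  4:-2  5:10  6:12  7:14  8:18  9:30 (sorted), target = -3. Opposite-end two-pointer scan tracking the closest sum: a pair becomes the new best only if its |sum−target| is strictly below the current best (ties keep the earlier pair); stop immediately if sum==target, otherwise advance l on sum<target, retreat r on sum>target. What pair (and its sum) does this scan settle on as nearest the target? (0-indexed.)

pair (-13, 10) with sum -3 (|Δ|=0)

l=0 r=9: -14+30=16 d=19 *, r--
l=0 r=8: -14+18=4 d=7 *, r--
l=0 r=7: -14+14=0 d=3 *, r--
l=0 r=6: -14+12=-2 d=1 *, r--
l=0 r=5: -14+10=-4 d=1, l++
l=1 r=5: -13+10=-3 d=0 *, stop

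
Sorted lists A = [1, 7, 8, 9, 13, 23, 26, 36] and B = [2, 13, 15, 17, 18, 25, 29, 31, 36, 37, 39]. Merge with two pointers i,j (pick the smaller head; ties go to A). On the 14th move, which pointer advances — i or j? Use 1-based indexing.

j

[i=1,j=1] A[i]=1<=B[j]=2 take 1 → i++
[i=2,j=1] A[i]=7>B[j]=2 take 2 → j++
[i=2,j=2] A[i]=7<=B[j]=13 take 7 → i++
[i=3,j=2] A[i]=8<=B[j]=13 take 8 → i++
[i=4,j=2] A[i]=9<=B[j]=13 take 9 → i++
[i=5,j=2] A[i]=13<=B[j]=13 take 13 → i++
[i=6,j=2] A[i]=23>B[j]=13 take 13 → j++
[i=6,j=3] A[i]=23>B[j]=15 take 15 → j++
[i=6,j=4] A[i]=23>B[j]=17 take 17 → j++
[i=6,j=5] A[i]=23>B[j]=18 take 18 → j++
[i=6,j=6] A[i]=23<=B[j]=25 take 23 → i++
[i=7,j=6] A[i]=26>B[j]=25 take 25 → j++
[i=7,j=7] A[i]=26<=B[j]=29 take 26 → i++
[i=8,j=7] A[i]=36>B[j]=29 take 29 → j++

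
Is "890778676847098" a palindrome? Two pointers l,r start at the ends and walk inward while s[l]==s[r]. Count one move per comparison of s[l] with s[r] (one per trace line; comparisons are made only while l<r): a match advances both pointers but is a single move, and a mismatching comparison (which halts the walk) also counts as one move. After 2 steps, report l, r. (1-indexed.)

l=1 r=15: '8'=='8', l++,r--
l=2 r=14: '9'=='9', l++,r--

l=3, r=13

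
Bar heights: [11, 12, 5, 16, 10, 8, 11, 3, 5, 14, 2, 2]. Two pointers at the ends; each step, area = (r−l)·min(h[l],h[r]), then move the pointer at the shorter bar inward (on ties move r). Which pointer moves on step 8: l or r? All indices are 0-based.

r

[0,11] min(11,2)*11=22 best=22 * → r--
[0,10] min(11,2)*10=20 best=22 → r--
[0,9] min(11,14)*9=99 best=99 * → l++
[1,9] min(12,14)*8=96 best=99 → l++
[2,9] min(5,14)*7=35 best=99 → l++
[3,9] min(16,14)*6=84 best=99 → r--
[3,8] min(16,5)*5=25 best=99 → r--
[3,7] min(16,3)*4=12 best=99 → r--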